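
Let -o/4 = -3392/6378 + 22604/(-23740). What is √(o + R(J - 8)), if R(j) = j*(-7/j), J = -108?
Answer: I*√381180425097435/18926715 ≈ 1.0315*I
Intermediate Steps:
R(j) = -7
o = 112347196/18926715 (o = -4*(-3392/6378 + 22604/(-23740)) = -4*(-3392*1/6378 + 22604*(-1/23740)) = -4*(-1696/3189 - 5651/5935) = -4*(-28086799/18926715) = 112347196/18926715 ≈ 5.9359)
√(o + R(J - 8)) = √(112347196/18926715 - 7) = √(-20139809/18926715) = I*√381180425097435/18926715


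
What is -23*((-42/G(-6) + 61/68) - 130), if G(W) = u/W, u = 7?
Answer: 145613/68 ≈ 2141.4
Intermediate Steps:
G(W) = 7/W
-23*((-42/G(-6) + 61/68) - 130) = -23*((-42/(7/(-6)) + 61/68) - 130) = -23*((-42/(7*(-⅙)) + 61*(1/68)) - 130) = -23*((-42/(-7/6) + 61/68) - 130) = -23*((-42*(-6/7) + 61/68) - 130) = -23*((36 + 61/68) - 130) = -23*(2509/68 - 130) = -23*(-6331/68) = 145613/68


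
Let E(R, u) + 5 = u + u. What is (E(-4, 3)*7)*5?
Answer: 35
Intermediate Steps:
E(R, u) = -5 + 2*u (E(R, u) = -5 + (u + u) = -5 + 2*u)
(E(-4, 3)*7)*5 = ((-5 + 2*3)*7)*5 = ((-5 + 6)*7)*5 = (1*7)*5 = 7*5 = 35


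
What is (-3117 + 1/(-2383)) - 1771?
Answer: -11648105/2383 ≈ -4888.0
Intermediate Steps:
(-3117 + 1/(-2383)) - 1771 = (-3117 - 1/2383) - 1771 = -7427812/2383 - 1771 = -11648105/2383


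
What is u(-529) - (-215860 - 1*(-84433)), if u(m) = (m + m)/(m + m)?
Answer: 131428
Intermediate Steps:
u(m) = 1 (u(m) = (2*m)/((2*m)) = (2*m)*(1/(2*m)) = 1)
u(-529) - (-215860 - 1*(-84433)) = 1 - (-215860 - 1*(-84433)) = 1 - (-215860 + 84433) = 1 - 1*(-131427) = 1 + 131427 = 131428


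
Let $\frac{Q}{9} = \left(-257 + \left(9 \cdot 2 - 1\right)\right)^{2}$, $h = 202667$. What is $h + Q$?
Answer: $721067$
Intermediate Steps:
$Q = 518400$ ($Q = 9 \left(-257 + \left(9 \cdot 2 - 1\right)\right)^{2} = 9 \left(-257 + \left(18 - 1\right)\right)^{2} = 9 \left(-257 + 17\right)^{2} = 9 \left(-240\right)^{2} = 9 \cdot 57600 = 518400$)
$h + Q = 202667 + 518400 = 721067$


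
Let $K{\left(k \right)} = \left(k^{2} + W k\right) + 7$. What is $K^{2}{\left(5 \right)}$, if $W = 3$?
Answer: $2209$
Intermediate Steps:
$K{\left(k \right)} = 7 + k^{2} + 3 k$ ($K{\left(k \right)} = \left(k^{2} + 3 k\right) + 7 = 7 + k^{2} + 3 k$)
$K^{2}{\left(5 \right)} = \left(7 + 5^{2} + 3 \cdot 5\right)^{2} = \left(7 + 25 + 15\right)^{2} = 47^{2} = 2209$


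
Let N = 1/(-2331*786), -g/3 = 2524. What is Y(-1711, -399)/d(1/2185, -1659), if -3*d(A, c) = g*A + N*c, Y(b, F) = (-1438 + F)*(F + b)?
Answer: 2216714859107100/660454097 ≈ 3.3563e+6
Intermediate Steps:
g = -7572 (g = -3*2524 = -7572)
N = -1/1832166 (N = -1/2331*1/786 = -1/1832166 ≈ -5.4580e-7)
d(A, c) = 2524*A + c/5496498 (d(A, c) = -(-7572*A - c/1832166)/3 = 2524*A + c/5496498)
Y(-1711, -399)/d(1/2185, -1659) = ((-399)² - 1438*(-399) - 1438*(-1711) - 399*(-1711))/(2524/2185 + (1/5496498)*(-1659)) = (159201 + 573762 + 2460418 + 682689)/(2524*(1/2185) - 79/261738) = 3876070/(2524/2185 - 79/261738) = 3876070/(660454097/571897530) = 3876070*(571897530/660454097) = 2216714859107100/660454097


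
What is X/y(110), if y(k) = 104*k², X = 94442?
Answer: 47221/629200 ≈ 0.075049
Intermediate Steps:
X/y(110) = 94442/((104*110²)) = 94442/((104*12100)) = 94442/1258400 = 94442*(1/1258400) = 47221/629200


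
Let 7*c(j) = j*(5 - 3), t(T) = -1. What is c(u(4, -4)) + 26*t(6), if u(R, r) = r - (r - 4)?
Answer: -174/7 ≈ -24.857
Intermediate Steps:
u(R, r) = 4 (u(R, r) = r - (-4 + r) = r + (4 - r) = 4)
c(j) = 2*j/7 (c(j) = (j*(5 - 3))/7 = (j*2)/7 = (2*j)/7 = 2*j/7)
c(u(4, -4)) + 26*t(6) = (2/7)*4 + 26*(-1) = 8/7 - 26 = -174/7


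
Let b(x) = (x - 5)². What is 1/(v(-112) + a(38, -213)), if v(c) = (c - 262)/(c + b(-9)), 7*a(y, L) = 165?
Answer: 42/803 ≈ 0.052304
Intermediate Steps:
b(x) = (-5 + x)²
a(y, L) = 165/7 (a(y, L) = (⅐)*165 = 165/7)
v(c) = (-262 + c)/(196 + c) (v(c) = (c - 262)/(c + (-5 - 9)²) = (-262 + c)/(c + (-14)²) = (-262 + c)/(c + 196) = (-262 + c)/(196 + c))
1/(v(-112) + a(38, -213)) = 1/((-262 - 112)/(196 - 112) + 165/7) = 1/(-374/84 + 165/7) = 1/((1/84)*(-374) + 165/7) = 1/(-187/42 + 165/7) = 1/(803/42) = 42/803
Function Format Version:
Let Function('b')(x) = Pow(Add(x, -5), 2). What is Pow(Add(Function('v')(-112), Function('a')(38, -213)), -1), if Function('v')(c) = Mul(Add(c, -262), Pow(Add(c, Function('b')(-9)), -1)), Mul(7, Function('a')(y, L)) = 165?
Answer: Rational(42, 803) ≈ 0.052304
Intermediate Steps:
Function('b')(x) = Pow(Add(-5, x), 2)
Function('a')(y, L) = Rational(165, 7) (Function('a')(y, L) = Mul(Rational(1, 7), 165) = Rational(165, 7))
Function('v')(c) = Mul(Pow(Add(196, c), -1), Add(-262, c)) (Function('v')(c) = Mul(Add(c, -262), Pow(Add(c, Pow(Add(-5, -9), 2)), -1)) = Mul(Add(-262, c), Pow(Add(c, Pow(-14, 2)), -1)) = Mul(Add(-262, c), Pow(Add(c, 196), -1)) = Mul(Add(-262, c), Pow(Add(196, c), -1)) = Mul(Pow(Add(196, c), -1), Add(-262, c)))
Pow(Add(Function('v')(-112), Function('a')(38, -213)), -1) = Pow(Add(Mul(Pow(Add(196, -112), -1), Add(-262, -112)), Rational(165, 7)), -1) = Pow(Add(Mul(Pow(84, -1), -374), Rational(165, 7)), -1) = Pow(Add(Mul(Rational(1, 84), -374), Rational(165, 7)), -1) = Pow(Add(Rational(-187, 42), Rational(165, 7)), -1) = Pow(Rational(803, 42), -1) = Rational(42, 803)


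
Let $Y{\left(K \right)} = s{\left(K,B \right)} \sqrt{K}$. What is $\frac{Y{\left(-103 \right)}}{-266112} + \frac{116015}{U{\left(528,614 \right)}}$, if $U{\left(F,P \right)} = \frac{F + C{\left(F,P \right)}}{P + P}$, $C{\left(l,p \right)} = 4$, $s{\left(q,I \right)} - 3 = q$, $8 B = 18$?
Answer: $\frac{35616605}{133} + \frac{25 i \sqrt{103}}{66528} \approx 2.6779 \cdot 10^{5} + 0.0038138 i$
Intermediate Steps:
$B = \frac{9}{4}$ ($B = \frac{1}{8} \cdot 18 = \frac{9}{4} \approx 2.25$)
$s{\left(q,I \right)} = 3 + q$
$Y{\left(K \right)} = \sqrt{K} \left(3 + K\right)$ ($Y{\left(K \right)} = \left(3 + K\right) \sqrt{K} = \sqrt{K} \left(3 + K\right)$)
$U{\left(F,P \right)} = \frac{4 + F}{2 P}$ ($U{\left(F,P \right)} = \frac{F + 4}{P + P} = \frac{4 + F}{2 P}$)
$\frac{Y{\left(-103 \right)}}{-266112} + \frac{116015}{U{\left(528,614 \right)}} = \frac{\sqrt{-103} \left(3 - 103\right)}{-266112} + \frac{116015}{\frac{1}{2} \cdot \frac{1}{614} \left(4 + 528\right)} = i \sqrt{103} \left(-100\right) \left(- \frac{1}{266112}\right) + \frac{116015}{\frac{1}{2} \cdot \frac{1}{614} \cdot 532} = - 100 i \sqrt{103} \left(- \frac{1}{266112}\right) + \frac{116015}{\frac{133}{307}} = \frac{25 i \sqrt{103}}{66528} + 116015 \cdot \frac{307}{133} = \frac{25 i \sqrt{103}}{66528} + \frac{35616605}{133} = \frac{35616605}{133} + \frac{25 i \sqrt{103}}{66528}$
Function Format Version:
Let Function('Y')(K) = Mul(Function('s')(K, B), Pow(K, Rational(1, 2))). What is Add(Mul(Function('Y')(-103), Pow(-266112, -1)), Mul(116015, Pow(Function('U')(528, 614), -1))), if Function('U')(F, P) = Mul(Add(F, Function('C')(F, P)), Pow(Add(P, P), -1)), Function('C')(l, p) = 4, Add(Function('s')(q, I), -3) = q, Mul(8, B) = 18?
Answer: Add(Rational(35616605, 133), Mul(Rational(25, 66528), I, Pow(103, Rational(1, 2)))) ≈ Add(2.6779e+5, Mul(0.0038138, I))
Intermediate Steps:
B = Rational(9, 4) (B = Mul(Rational(1, 8), 18) = Rational(9, 4) ≈ 2.2500)
Function('s')(q, I) = Add(3, q)
Function('Y')(K) = Mul(Pow(K, Rational(1, 2)), Add(3, K)) (Function('Y')(K) = Mul(Add(3, K), Pow(K, Rational(1, 2))) = Mul(Pow(K, Rational(1, 2)), Add(3, K)))
Function('U')(F, P) = Mul(Rational(1, 2), Pow(P, -1), Add(4, F)) (Function('U')(F, P) = Mul(Add(F, 4), Pow(Add(P, P), -1)) = Mul(Add(4, F), Pow(Mul(2, P), -1)) = Mul(Add(4, F), Mul(Rational(1, 2), Pow(P, -1))) = Mul(Rational(1, 2), Pow(P, -1), Add(4, F)))
Add(Mul(Function('Y')(-103), Pow(-266112, -1)), Mul(116015, Pow(Function('U')(528, 614), -1))) = Add(Mul(Mul(Pow(-103, Rational(1, 2)), Add(3, -103)), Pow(-266112, -1)), Mul(116015, Pow(Mul(Rational(1, 2), Pow(614, -1), Add(4, 528)), -1))) = Add(Mul(Mul(Mul(I, Pow(103, Rational(1, 2))), -100), Rational(-1, 266112)), Mul(116015, Pow(Mul(Rational(1, 2), Rational(1, 614), 532), -1))) = Add(Mul(Mul(-100, I, Pow(103, Rational(1, 2))), Rational(-1, 266112)), Mul(116015, Pow(Rational(133, 307), -1))) = Add(Mul(Rational(25, 66528), I, Pow(103, Rational(1, 2))), Mul(116015, Rational(307, 133))) = Add(Mul(Rational(25, 66528), I, Pow(103, Rational(1, 2))), Rational(35616605, 133)) = Add(Rational(35616605, 133), Mul(Rational(25, 66528), I, Pow(103, Rational(1, 2))))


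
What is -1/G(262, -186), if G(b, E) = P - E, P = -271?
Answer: 1/85 ≈ 0.011765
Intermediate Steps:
G(b, E) = -271 - E
-1/G(262, -186) = -1/(-271 - 1*(-186)) = -1/(-271 + 186) = -1/(-85) = -1*(-1/85) = 1/85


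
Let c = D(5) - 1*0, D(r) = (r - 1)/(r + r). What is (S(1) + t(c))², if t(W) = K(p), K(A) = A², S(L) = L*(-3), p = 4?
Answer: 169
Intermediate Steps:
S(L) = -3*L
D(r) = (-1 + r)/(2*r) (D(r) = (-1 + r)/((2*r)) = (-1 + r)*(1/(2*r)) = (-1 + r)/(2*r))
c = ⅖ (c = (½)*(-1 + 5)/5 - 1*0 = (½)*(⅕)*4 + 0 = ⅖ + 0 = ⅖ ≈ 0.40000)
t(W) = 16 (t(W) = 4² = 16)
(S(1) + t(c))² = (-3*1 + 16)² = (-3 + 16)² = 13² = 169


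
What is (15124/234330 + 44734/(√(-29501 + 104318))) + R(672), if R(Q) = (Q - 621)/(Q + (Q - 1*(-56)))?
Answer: 3312443/32806200 + 44734*√8313/24939 ≈ 163.65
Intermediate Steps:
R(Q) = (-621 + Q)/(56 + 2*Q) (R(Q) = (-621 + Q)/(Q + (Q + 56)) = (-621 + Q)/(Q + (56 + Q)) = (-621 + Q)/(56 + 2*Q))
(15124/234330 + 44734/(√(-29501 + 104318))) + R(672) = (15124/234330 + 44734/(√(-29501 + 104318))) + (-621 + 672)/(2*(28 + 672)) = (15124*(1/234330) + 44734/(√74817)) + (½)*51/700 = (7562/117165 + 44734/((3*√8313))) + (½)*(1/700)*51 = (7562/117165 + 44734*(√8313/24939)) + 51/1400 = (7562/117165 + 44734*√8313/24939) + 51/1400 = 3312443/32806200 + 44734*√8313/24939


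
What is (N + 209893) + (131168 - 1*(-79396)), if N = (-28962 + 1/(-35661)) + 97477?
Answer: 17437230491/35661 ≈ 4.8897e+5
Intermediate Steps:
N = 2443313414/35661 (N = (-28962 - 1/35661) + 97477 = -1032813883/35661 + 97477 = 2443313414/35661 ≈ 68515.)
(N + 209893) + (131168 - 1*(-79396)) = (2443313414/35661 + 209893) + (131168 - 1*(-79396)) = 9928307687/35661 + (131168 + 79396) = 9928307687/35661 + 210564 = 17437230491/35661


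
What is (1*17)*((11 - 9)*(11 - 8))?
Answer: 102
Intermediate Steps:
(1*17)*((11 - 9)*(11 - 8)) = 17*(2*3) = 17*6 = 102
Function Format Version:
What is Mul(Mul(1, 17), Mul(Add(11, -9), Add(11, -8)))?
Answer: 102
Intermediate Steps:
Mul(Mul(1, 17), Mul(Add(11, -9), Add(11, -8))) = Mul(17, Mul(2, 3)) = Mul(17, 6) = 102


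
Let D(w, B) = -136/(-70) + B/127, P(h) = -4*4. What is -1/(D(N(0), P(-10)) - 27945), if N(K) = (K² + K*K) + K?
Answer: 4445/124207449 ≈ 3.5787e-5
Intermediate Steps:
P(h) = -16
N(K) = K + 2*K² (N(K) = (K² + K²) + K = 2*K² + K = K + 2*K²)
D(w, B) = 68/35 + B/127 (D(w, B) = -136*(-1/70) + B*(1/127) = 68/35 + B/127)
-1/(D(N(0), P(-10)) - 27945) = -1/((68/35 + (1/127)*(-16)) - 27945) = -1/((68/35 - 16/127) - 27945) = -1/(8076/4445 - 27945) = -1/(-124207449/4445) = -1*(-4445/124207449) = 4445/124207449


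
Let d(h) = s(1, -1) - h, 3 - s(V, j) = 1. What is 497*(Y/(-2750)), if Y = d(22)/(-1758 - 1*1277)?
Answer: -994/834625 ≈ -0.0011910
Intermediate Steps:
s(V, j) = 2 (s(V, j) = 3 - 1*1 = 3 - 1 = 2)
d(h) = 2 - h
Y = 4/607 (Y = (2 - 1*22)/(-1758 - 1*1277) = (2 - 22)/(-1758 - 1277) = -20/(-3035) = -20*(-1/3035) = 4/607 ≈ 0.0065898)
497*(Y/(-2750)) = 497*((4/607)/(-2750)) = 497*((4/607)*(-1/2750)) = 497*(-2/834625) = -994/834625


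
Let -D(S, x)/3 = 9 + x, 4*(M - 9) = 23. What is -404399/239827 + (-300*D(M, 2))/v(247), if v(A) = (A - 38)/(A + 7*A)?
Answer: 22447402801/239827 ≈ 93598.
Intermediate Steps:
M = 59/4 (M = 9 + (¼)*23 = 9 + 23/4 = 59/4 ≈ 14.750)
D(S, x) = -27 - 3*x (D(S, x) = -3*(9 + x) = -27 - 3*x)
v(A) = (-38 + A)/(8*A) (v(A) = (-38 + A)/((8*A)) = (-38 + A)*(1/(8*A)) = (-38 + A)/(8*A))
-404399/239827 + (-300*D(M, 2))/v(247) = -404399/239827 + (-300*(-27 - 3*2))/(((⅛)*(-38 + 247)/247)) = -404399*1/239827 + (-300*(-27 - 6))/(((⅛)*(1/247)*209)) = -404399/239827 + (-300*(-33))/(11/104) = -404399/239827 + 9900*(104/11) = -404399/239827 + 93600 = 22447402801/239827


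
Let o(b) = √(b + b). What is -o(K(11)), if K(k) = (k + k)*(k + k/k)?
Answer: -4*√33 ≈ -22.978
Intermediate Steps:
K(k) = 2*k*(1 + k) (K(k) = (2*k)*(k + 1) = (2*k)*(1 + k) = 2*k*(1 + k))
o(b) = √2*√b (o(b) = √(2*b) = √2*√b)
-o(K(11)) = -√2*√(2*11*(1 + 11)) = -√2*√(2*11*12) = -√2*√264 = -√2*2*√66 = -4*√33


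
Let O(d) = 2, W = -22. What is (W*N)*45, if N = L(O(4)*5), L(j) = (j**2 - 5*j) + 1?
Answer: -50490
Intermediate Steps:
L(j) = 1 + j**2 - 5*j
N = 51 (N = 1 + (2*5)**2 - 10*5 = 1 + 10**2 - 5*10 = 1 + 100 - 50 = 51)
(W*N)*45 = -22*51*45 = -1122*45 = -50490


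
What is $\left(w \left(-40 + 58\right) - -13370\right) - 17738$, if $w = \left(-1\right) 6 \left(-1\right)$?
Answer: $-4260$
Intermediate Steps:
$w = 6$ ($w = \left(-6\right) \left(-1\right) = 6$)
$\left(w \left(-40 + 58\right) - -13370\right) - 17738 = \left(6 \left(-40 + 58\right) - -13370\right) - 17738 = \left(6 \cdot 18 + 13370\right) - 17738 = \left(108 + 13370\right) - 17738 = 13478 - 17738 = -4260$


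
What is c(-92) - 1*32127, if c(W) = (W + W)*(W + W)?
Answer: 1729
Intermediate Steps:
c(W) = 4*W**2 (c(W) = (2*W)*(2*W) = 4*W**2)
c(-92) - 1*32127 = 4*(-92)**2 - 1*32127 = 4*8464 - 32127 = 33856 - 32127 = 1729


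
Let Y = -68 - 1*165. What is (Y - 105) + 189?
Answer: -149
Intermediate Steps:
Y = -233 (Y = -68 - 165 = -233)
(Y - 105) + 189 = (-233 - 105) + 189 = -338 + 189 = -149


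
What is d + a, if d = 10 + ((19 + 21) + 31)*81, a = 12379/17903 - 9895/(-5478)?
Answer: 565241406821/98072634 ≈ 5763.5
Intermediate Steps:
a = 244962347/98072634 (a = 12379*(1/17903) - 9895*(-1/5478) = 12379/17903 + 9895/5478 = 244962347/98072634 ≈ 2.4978)
d = 5761 (d = 10 + (40 + 31)*81 = 10 + 71*81 = 10 + 5751 = 5761)
d + a = 5761 + 244962347/98072634 = 565241406821/98072634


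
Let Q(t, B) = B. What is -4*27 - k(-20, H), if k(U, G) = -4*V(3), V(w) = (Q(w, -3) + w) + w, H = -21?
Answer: -96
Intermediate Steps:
V(w) = -3 + 2*w (V(w) = (-3 + w) + w = -3 + 2*w)
k(U, G) = -12 (k(U, G) = -4*(-3 + 2*3) = -4*(-3 + 6) = -4*3 = -12)
-4*27 - k(-20, H) = -4*27 - 1*(-12) = -108 + 12 = -96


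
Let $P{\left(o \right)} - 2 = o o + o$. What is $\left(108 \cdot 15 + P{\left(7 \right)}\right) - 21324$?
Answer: $-19646$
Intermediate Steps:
$P{\left(o \right)} = 2 + o + o^{2}$ ($P{\left(o \right)} = 2 + \left(o o + o\right) = 2 + \left(o^{2} + o\right) = 2 + \left(o + o^{2}\right) = 2 + o + o^{2}$)
$\left(108 \cdot 15 + P{\left(7 \right)}\right) - 21324 = \left(108 \cdot 15 + \left(2 + 7 + 7^{2}\right)\right) - 21324 = \left(1620 + \left(2 + 7 + 49\right)\right) - 21324 = \left(1620 + 58\right) - 21324 = 1678 - 21324 = -19646$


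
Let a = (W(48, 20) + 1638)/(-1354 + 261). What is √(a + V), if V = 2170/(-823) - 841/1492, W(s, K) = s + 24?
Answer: I*√2145698229816003413/671056094 ≈ 2.1829*I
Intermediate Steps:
W(s, K) = 24 + s
V = -3929783/1227916 (V = 2170*(-1/823) - 841*1/1492 = -2170/823 - 841/1492 = -3929783/1227916 ≈ -3.2004)
a = -1710/1093 (a = ((24 + 48) + 1638)/(-1354 + 261) = (72 + 1638)/(-1093) = 1710*(-1/1093) = -1710/1093 ≈ -1.5645)
√(a + V) = √(-1710/1093 - 3929783/1227916) = √(-6394989179/1342112188) = I*√2145698229816003413/671056094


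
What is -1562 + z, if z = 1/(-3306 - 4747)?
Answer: -12578787/8053 ≈ -1562.0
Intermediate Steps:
z = -1/8053 (z = 1/(-8053) = -1/8053 ≈ -0.00012418)
-1562 + z = -1562 - 1/8053 = -12578787/8053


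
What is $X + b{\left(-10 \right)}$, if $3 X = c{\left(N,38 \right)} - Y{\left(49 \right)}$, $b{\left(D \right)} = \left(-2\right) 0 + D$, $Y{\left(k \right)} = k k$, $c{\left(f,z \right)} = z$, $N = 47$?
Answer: $- \frac{2393}{3} \approx -797.67$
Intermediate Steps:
$Y{\left(k \right)} = k^{2}$
$b{\left(D \right)} = D$ ($b{\left(D \right)} = 0 + D = D$)
$X = - \frac{2363}{3}$ ($X = \frac{38 - 49^{2}}{3} = \frac{38 - 2401}{3} = \frac{1}{3} \left(-2363\right) = - \frac{2363}{3} \approx -787.67$)
$X + b{\left(-10 \right)} = - \frac{2363}{3} - 10 = - \frac{2393}{3}$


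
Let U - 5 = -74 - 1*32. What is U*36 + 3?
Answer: -3633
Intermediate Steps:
U = -101 (U = 5 + (-74 - 1*32) = 5 + (-74 - 32) = 5 - 106 = -101)
U*36 + 3 = -101*36 + 3 = -3636 + 3 = -3633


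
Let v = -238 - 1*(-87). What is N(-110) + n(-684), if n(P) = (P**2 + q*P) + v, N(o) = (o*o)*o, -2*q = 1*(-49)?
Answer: -880053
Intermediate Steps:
v = -151 (v = -238 + 87 = -151)
q = 49/2 (q = -(-49)/2 = -1/2*(-49) = 49/2 ≈ 24.500)
N(o) = o**3 (N(o) = o**2*o = o**3)
n(P) = -151 + P**2 + 49*P/2 (n(P) = (P**2 + 49*P/2) - 151 = -151 + P**2 + 49*P/2)
N(-110) + n(-684) = (-110)**3 + (-151 + (-684)**2 + (49/2)*(-684)) = -1331000 + (-151 + 467856 - 16758) = -1331000 + 450947 = -880053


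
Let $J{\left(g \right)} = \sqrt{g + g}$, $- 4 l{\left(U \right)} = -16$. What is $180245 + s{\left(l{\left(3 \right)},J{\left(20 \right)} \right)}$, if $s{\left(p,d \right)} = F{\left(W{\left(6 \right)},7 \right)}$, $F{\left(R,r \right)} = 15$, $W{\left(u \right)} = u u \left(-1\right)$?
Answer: $180260$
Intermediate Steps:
$l{\left(U \right)} = 4$ ($l{\left(U \right)} = \left(- \frac{1}{4}\right) \left(-16\right) = 4$)
$J{\left(g \right)} = \sqrt{2} \sqrt{g}$ ($J{\left(g \right)} = \sqrt{2 g} = \sqrt{2} \sqrt{g}$)
$W{\left(u \right)} = - u^{2}$ ($W{\left(u \right)} = u^{2} \left(-1\right) = - u^{2}$)
$s{\left(p,d \right)} = 15$
$180245 + s{\left(l{\left(3 \right)},J{\left(20 \right)} \right)} = 180245 + 15 = 180260$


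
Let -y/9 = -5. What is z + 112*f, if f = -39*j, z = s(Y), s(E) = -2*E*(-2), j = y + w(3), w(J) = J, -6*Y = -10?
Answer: -628972/3 ≈ -2.0966e+5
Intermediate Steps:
y = 45 (y = -9*(-5) = 45)
Y = 5/3 (Y = -1/6*(-10) = 5/3 ≈ 1.6667)
j = 48 (j = 45 + 3 = 48)
s(E) = 4*E
z = 20/3 (z = 4*(5/3) = 20/3 ≈ 6.6667)
f = -1872 (f = -39*48 = -1872)
z + 112*f = 20/3 + 112*(-1872) = 20/3 - 209664 = -628972/3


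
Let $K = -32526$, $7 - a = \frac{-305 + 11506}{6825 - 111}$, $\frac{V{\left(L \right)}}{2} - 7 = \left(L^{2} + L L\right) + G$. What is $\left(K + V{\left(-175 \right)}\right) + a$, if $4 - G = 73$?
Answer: $\frac{603288697}{6714} \approx 89855.0$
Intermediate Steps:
$G = -69$ ($G = 4 - 73 = -69$)
$V{\left(L \right)} = -124 + 4 L^{2}$ ($V{\left(L \right)} = 14 + 2 \left(\left(L^{2} + L L\right) - 69\right) = 14 + 2 \left(\left(L^{2} + L^{2}\right) - 69\right) = 14 + 2 \left(2 L^{2} - 69\right) = 14 + 2 \left(-69 + 2 L^{2}\right) = 14 + \left(-138 + 4 L^{2}\right) = -124 + 4 L^{2}$)
$a = \frac{35797}{6714}$ ($a = 7 - \frac{-305 + 11506}{6825 - 111} = 7 - \frac{11201}{6714} = \frac{35797}{6714} \approx 5.3317$)
$\left(K + V{\left(-175 \right)}\right) + a = \left(-32526 - \left(124 - 4 \left(-175\right)^{2}\right)\right) + \frac{35797}{6714} = \left(-32526 + \left(-124 + 4 \cdot 30625\right)\right) + \frac{35797}{6714} = \left(-32526 + \left(-124 + 122500\right)\right) + \frac{35797}{6714} = \left(-32526 + 122376\right) + \frac{35797}{6714} = 89850 + \frac{35797}{6714} = \frac{603288697}{6714}$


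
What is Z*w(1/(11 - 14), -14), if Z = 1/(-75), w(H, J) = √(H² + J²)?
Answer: -√1765/225 ≈ -0.18672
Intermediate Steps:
Z = -1/75 ≈ -0.013333
Z*w(1/(11 - 14), -14) = -√((1/(11 - 14))² + (-14)²)/75 = -√((1/(-3))² + 196)/75 = -√((-⅓)² + 196)/75 = -√(⅑ + 196)/75 = -√1765/225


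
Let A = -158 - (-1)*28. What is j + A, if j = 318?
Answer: 188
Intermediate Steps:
A = -130 (A = -158 - 1*(-28) = -158 + 28 = -130)
j + A = 318 - 130 = 188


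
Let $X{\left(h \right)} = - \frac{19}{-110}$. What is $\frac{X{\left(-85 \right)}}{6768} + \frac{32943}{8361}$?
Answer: $\frac{2725062611}{691621920} \approx 3.9401$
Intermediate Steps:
$X{\left(h \right)} = \frac{19}{110}$ ($X{\left(h \right)} = \left(-19\right) \left(- \frac{1}{110}\right) = \frac{19}{110}$)
$\frac{X{\left(-85 \right)}}{6768} + \frac{32943}{8361} = \frac{19}{110 \cdot 6768} + \frac{32943}{8361} = \frac{19}{110} \cdot \frac{1}{6768} + 32943 \cdot \frac{1}{8361} = \frac{19}{744480} + \frac{10981}{2787} = \frac{2725062611}{691621920}$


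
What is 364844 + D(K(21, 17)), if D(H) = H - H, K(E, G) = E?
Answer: 364844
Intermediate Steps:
D(H) = 0
364844 + D(K(21, 17)) = 364844 + 0 = 364844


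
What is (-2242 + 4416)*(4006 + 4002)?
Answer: 17409392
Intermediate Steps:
(-2242 + 4416)*(4006 + 4002) = 2174*8008 = 17409392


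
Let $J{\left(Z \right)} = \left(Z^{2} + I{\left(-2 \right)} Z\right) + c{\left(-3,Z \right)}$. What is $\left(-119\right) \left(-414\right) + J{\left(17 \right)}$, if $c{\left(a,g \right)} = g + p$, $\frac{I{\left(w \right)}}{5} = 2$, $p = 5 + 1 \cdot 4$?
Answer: $49751$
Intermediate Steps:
$p = 9$ ($p = 5 + 4 = 9$)
$I{\left(w \right)} = 10$ ($I{\left(w \right)} = 5 \cdot 2 = 10$)
$c{\left(a,g \right)} = 9 + g$ ($c{\left(a,g \right)} = g + 9 = 9 + g$)
$J{\left(Z \right)} = 9 + Z^{2} + 11 Z$ ($J{\left(Z \right)} = \left(Z^{2} + 10 Z\right) + \left(9 + Z\right) = 9 + Z^{2} + 11 Z$)
$\left(-119\right) \left(-414\right) + J{\left(17 \right)} = \left(-119\right) \left(-414\right) + \left(9 + 17^{2} + 11 \cdot 17\right) = 49266 + \left(9 + 289 + 187\right) = 49266 + 485 = 49751$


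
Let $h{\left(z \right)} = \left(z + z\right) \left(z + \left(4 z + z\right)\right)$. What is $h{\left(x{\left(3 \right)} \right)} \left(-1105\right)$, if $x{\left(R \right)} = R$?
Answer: $-119340$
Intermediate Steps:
$h{\left(z \right)} = 12 z^{2}$ ($h{\left(z \right)} = 2 z \left(z + 5 z\right) = 2 z 6 z = 12 z^{2}$)
$h{\left(x{\left(3 \right)} \right)} \left(-1105\right) = 12 \cdot 3^{2} \left(-1105\right) = 12 \cdot 9 \left(-1105\right) = 108 \left(-1105\right) = -119340$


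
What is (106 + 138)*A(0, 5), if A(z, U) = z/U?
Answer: 0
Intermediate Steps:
(106 + 138)*A(0, 5) = (106 + 138)*(0/5) = 244*(0*(⅕)) = 244*0 = 0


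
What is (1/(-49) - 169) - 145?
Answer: -15387/49 ≈ -314.02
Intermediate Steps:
(1/(-49) - 169) - 145 = (-1/49 - 169) - 145 = -8282/49 - 145 = -15387/49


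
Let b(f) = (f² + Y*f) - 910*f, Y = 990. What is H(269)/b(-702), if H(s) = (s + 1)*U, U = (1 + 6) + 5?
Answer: 30/4043 ≈ 0.0074202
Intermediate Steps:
U = 12 (U = 7 + 5 = 12)
b(f) = f² + 80*f (b(f) = (f² + 990*f) - 910*f = f² + 80*f)
H(s) = 12 + 12*s (H(s) = (s + 1)*12 = (1 + s)*12 = 12 + 12*s)
H(269)/b(-702) = (12 + 12*269)/((-702*(80 - 702))) = (12 + 3228)/((-702*(-622))) = 3240/436644 = 3240*(1/436644) = 30/4043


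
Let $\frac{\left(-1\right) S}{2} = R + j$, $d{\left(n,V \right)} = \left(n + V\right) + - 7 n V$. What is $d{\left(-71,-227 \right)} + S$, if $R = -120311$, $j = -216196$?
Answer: $559897$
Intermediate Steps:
$d{\left(n,V \right)} = V + n - 7 V n$ ($d{\left(n,V \right)} = \left(V + n\right) - 7 V n = V + n - 7 V n$)
$S = 673014$ ($S = - 2 \left(-120311 - 216196\right) = \left(-2\right) \left(-336507\right) = 673014$)
$d{\left(-71,-227 \right)} + S = \left(-227 - 71 - \left(-1589\right) \left(-71\right)\right) + 673014 = \left(-227 - 71 - 112819\right) + 673014 = -113117 + 673014 = 559897$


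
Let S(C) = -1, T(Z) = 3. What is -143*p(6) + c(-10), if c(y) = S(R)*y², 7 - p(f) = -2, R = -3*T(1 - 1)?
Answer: -1387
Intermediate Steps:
R = -9 (R = -3*3 = -9)
p(f) = 9 (p(f) = 7 - 1*(-2) = 7 + 2 = 9)
c(y) = -y²
-143*p(6) + c(-10) = -143*9 - 1*(-10)² = -1287 - 1*100 = -1287 - 100 = -1387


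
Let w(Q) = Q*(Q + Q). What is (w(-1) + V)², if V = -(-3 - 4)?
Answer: 81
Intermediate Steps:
V = 7 (V = -1*(-7) = 7)
w(Q) = 2*Q² (w(Q) = Q*(2*Q) = 2*Q²)
(w(-1) + V)² = (2*(-1)² + 7)² = (2*1 + 7)² = (2 + 7)² = 9² = 81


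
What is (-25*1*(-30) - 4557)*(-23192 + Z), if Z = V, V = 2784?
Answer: 77693256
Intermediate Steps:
Z = 2784
(-25*1*(-30) - 4557)*(-23192 + Z) = (-25*1*(-30) - 4557)*(-23192 + 2784) = (-25*(-30) - 4557)*(-20408) = (750 - 4557)*(-20408) = -3807*(-20408) = 77693256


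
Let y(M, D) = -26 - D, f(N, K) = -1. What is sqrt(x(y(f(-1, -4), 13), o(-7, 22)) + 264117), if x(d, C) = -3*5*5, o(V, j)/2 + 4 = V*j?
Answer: 3*sqrt(29338) ≈ 513.85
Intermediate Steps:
o(V, j) = -8 + 2*V*j (o(V, j) = -8 + 2*(V*j) = -8 + 2*V*j)
x(d, C) = -75 (x(d, C) = -15*5 = -75)
sqrt(x(y(f(-1, -4), 13), o(-7, 22)) + 264117) = sqrt(-75 + 264117) = sqrt(264042) = 3*sqrt(29338)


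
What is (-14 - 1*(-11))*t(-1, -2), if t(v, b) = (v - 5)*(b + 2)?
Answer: 0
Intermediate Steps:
t(v, b) = (-5 + v)*(2 + b)
(-14 - 1*(-11))*t(-1, -2) = (-14 - 1*(-11))*(-10 - 5*(-2) + 2*(-1) - 2*(-1)) = (-14 + 11)*(-10 + 10 - 2 + 2) = -3*0 = 0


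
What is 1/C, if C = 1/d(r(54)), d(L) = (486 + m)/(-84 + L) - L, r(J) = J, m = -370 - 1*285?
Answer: -1451/30 ≈ -48.367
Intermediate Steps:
m = -655 (m = -370 - 285 = -655)
d(L) = -L - 169/(-84 + L) (d(L) = (486 - 655)/(-84 + L) - L = -169/(-84 + L) - L = -L - 169/(-84 + L))
C = -30/1451 (C = 1/((-169 - 1*54² + 84*54)/(-84 + 54)) = 1/((-169 - 1*2916 + 4536)/(-30)) = 1/(-(-169 - 2916 + 4536)/30) = 1/(-1/30*1451) = 1/(-1451/30) = -30/1451 ≈ -0.020675)
1/C = 1/(-30/1451) = -1451/30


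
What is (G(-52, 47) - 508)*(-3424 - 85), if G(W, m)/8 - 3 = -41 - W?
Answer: 1389564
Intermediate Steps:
G(W, m) = -304 - 8*W (G(W, m) = 24 + 8*(-41 - W) = 24 + (-328 - 8*W) = -304 - 8*W)
(G(-52, 47) - 508)*(-3424 - 85) = ((-304 - 8*(-52)) - 508)*(-3424 - 85) = ((-304 + 416) - 508)*(-3509) = (112 - 508)*(-3509) = -396*(-3509) = 1389564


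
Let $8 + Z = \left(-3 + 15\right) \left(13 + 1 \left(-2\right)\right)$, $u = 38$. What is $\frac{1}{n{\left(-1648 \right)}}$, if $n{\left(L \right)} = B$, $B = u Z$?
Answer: $\frac{1}{4712} \approx 0.00021222$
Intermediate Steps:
$Z = 124$ ($Z = -8 + \left(-3 + 15\right) \left(13 + 1 \left(-2\right)\right) = -8 + 12 \left(13 - 2\right) = -8 + 12 \cdot 11 = -8 + 132 = 124$)
$B = 4712$ ($B = 38 \cdot 124 = 4712$)
$n{\left(L \right)} = 4712$
$\frac{1}{n{\left(-1648 \right)}} = \frac{1}{4712}$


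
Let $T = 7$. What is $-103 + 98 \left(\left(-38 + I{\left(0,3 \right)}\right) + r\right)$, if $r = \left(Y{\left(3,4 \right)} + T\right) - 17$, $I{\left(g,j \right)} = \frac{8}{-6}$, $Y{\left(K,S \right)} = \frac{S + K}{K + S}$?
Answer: $- \frac{14519}{3} \approx -4839.7$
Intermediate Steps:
$Y{\left(K,S \right)} = 1$ ($Y{\left(K,S \right)} = \frac{K + S}{K + S} = 1$)
$I{\left(g,j \right)} = - \frac{4}{3}$ ($I{\left(g,j \right)} = 8 \left(- \frac{1}{6}\right) = - \frac{4}{3}$)
$r = -9$ ($r = \left(1 + 7\right) - 17 = 8 - 17 = -9$)
$-103 + 98 \left(\left(-38 + I{\left(0,3 \right)}\right) + r\right) = -103 + 98 \left(\left(-38 - \frac{4}{3}\right) - 9\right) = -103 + 98 \left(- \frac{118}{3} - 9\right) = -103 + 98 \left(- \frac{145}{3}\right) = -103 - \frac{14210}{3} = - \frac{14519}{3}$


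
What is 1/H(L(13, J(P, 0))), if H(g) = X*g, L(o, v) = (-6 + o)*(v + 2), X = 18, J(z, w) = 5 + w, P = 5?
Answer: 1/882 ≈ 0.0011338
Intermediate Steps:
L(o, v) = (-6 + o)*(2 + v)
H(g) = 18*g
1/H(L(13, J(P, 0))) = 1/(18*(-12 - 6*(5 + 0) + 2*13 + 13*(5 + 0))) = 1/(18*(-12 - 6*5 + 26 + 13*5)) = 1/(18*(-12 - 30 + 26 + 65)) = 1/(18*49) = 1/882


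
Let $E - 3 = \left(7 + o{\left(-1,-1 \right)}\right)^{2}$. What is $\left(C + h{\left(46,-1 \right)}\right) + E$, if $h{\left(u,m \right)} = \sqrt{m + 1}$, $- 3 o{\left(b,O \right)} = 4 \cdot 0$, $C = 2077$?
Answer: $2129$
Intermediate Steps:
$o{\left(b,O \right)} = 0$ ($o{\left(b,O \right)} = - \frac{4 \cdot 0}{3} = \left(- \frac{1}{3}\right) 0 = 0$)
$h{\left(u,m \right)} = \sqrt{1 + m}$
$E = 52$ ($E = 3 + \left(7 + 0\right)^{2} = 3 + 7^{2} = 3 + 49 = 52$)
$\left(C + h{\left(46,-1 \right)}\right) + E = \left(2077 + \sqrt{1 - 1}\right) + 52 = \left(2077 + \sqrt{0}\right) + 52 = \left(2077 + 0\right) + 52 = 2077 + 52 = 2129$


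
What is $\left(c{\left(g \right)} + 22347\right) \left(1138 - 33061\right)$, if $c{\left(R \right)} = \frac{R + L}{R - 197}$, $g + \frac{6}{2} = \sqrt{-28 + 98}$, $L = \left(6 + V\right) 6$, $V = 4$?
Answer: $- \frac{949500941784}{1331} + \frac{2734737 \sqrt{70}}{13310} \approx -7.1337 \cdot 10^{8}$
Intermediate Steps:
$L = 60$ ($L = \left(6 + 4\right) 6 = 10 \cdot 6 = 60$)
$g = -3 + \sqrt{70}$ ($g = -3 + \sqrt{-28 + 98} = -3 + \sqrt{70} \approx 5.3666$)
$c{\left(R \right)} = \frac{60 + R}{-197 + R}$ ($c{\left(R \right)} = \frac{R + 60}{R - 197} = \frac{60 + R}{-197 + R}$)
$\left(c{\left(g \right)} + 22347\right) \left(1138 - 33061\right) = \left(\frac{60 - \left(3 - \sqrt{70}\right)}{-197 - \left(3 - \sqrt{70}\right)} + 22347\right) \left(1138 - 33061\right) = \left(\frac{57 + \sqrt{70}}{-200 + \sqrt{70}} + 22347\right) \left(-31923\right) = \left(22347 + \frac{57 + \sqrt{70}}{-200 + \sqrt{70}}\right) \left(-31923\right) = -713383281 - \frac{31923 \left(57 + \sqrt{70}\right)}{-200 + \sqrt{70}}$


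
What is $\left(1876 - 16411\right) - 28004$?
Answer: $-42539$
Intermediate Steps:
$\left(1876 - 16411\right) - 28004 = -14535 - 28004 = -42539$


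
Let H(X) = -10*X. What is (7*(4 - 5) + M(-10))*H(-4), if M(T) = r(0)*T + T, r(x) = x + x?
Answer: -680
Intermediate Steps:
r(x) = 2*x
M(T) = T (M(T) = (2*0)*T + T = 0*T + T = 0 + T = T)
(7*(4 - 5) + M(-10))*H(-4) = (7*(4 - 5) - 10)*(-10*(-4)) = (7*(-1) - 10)*40 = (-7 - 10)*40 = -17*40 = -680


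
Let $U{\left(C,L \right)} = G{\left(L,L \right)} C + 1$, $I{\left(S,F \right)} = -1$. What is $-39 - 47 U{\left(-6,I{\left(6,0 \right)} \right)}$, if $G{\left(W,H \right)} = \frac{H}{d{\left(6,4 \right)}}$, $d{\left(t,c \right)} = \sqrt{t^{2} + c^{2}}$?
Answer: $-86 - \frac{141 \sqrt{13}}{13} \approx -125.11$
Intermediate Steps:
$d{\left(t,c \right)} = \sqrt{c^{2} + t^{2}}$
$G{\left(W,H \right)} = \frac{H \sqrt{13}}{26}$ ($G{\left(W,H \right)} = \frac{H}{\sqrt{4^{2} + 6^{2}}} = \frac{H}{\sqrt{16 + 36}} = \frac{H}{\sqrt{52}} = \frac{H}{2 \sqrt{13}} = H \frac{\sqrt{13}}{26} = \frac{H \sqrt{13}}{26}$)
$U{\left(C,L \right)} = 1 + \frac{C L \sqrt{13}}{26}$ ($U{\left(C,L \right)} = \frac{L \sqrt{13}}{26} C + 1 = \frac{C L \sqrt{13}}{26} + 1 = 1 + \frac{C L \sqrt{13}}{26}$)
$-39 - 47 U{\left(-6,I{\left(6,0 \right)} \right)} = -39 - 47 \left(1 + \frac{1}{26} \left(-6\right) \left(-1\right) \sqrt{13}\right) = -39 - 47 \left(1 + \frac{3 \sqrt{13}}{13}\right) = -39 - \left(47 + \frac{141 \sqrt{13}}{13}\right) = -86 - \frac{141 \sqrt{13}}{13}$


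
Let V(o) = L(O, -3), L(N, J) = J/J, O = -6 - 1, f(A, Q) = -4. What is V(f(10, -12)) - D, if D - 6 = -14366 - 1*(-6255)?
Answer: 8106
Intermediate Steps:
O = -7
L(N, J) = 1
V(o) = 1
D = -8105 (D = 6 + (-14366 - 1*(-6255)) = 6 + (-14366 + 6255) = 6 - 8111 = -8105)
V(f(10, -12)) - D = 1 - 1*(-8105) = 1 + 8105 = 8106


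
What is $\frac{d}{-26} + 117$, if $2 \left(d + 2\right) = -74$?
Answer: $\frac{237}{2} \approx 118.5$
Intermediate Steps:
$d = -39$ ($d = -2 + \frac{1}{2} \left(-74\right) = -2 - 37 = -39$)
$\frac{d}{-26} + 117 = - \frac{39}{-26} + 117 = \left(-39\right) \left(- \frac{1}{26}\right) + 117 = \frac{3}{2} + 117 = \frac{237}{2}$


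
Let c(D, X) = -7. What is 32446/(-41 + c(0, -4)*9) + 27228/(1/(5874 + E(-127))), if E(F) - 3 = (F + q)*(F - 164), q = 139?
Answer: 3376800337/52 ≈ 6.4938e+7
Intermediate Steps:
E(F) = 3 + (-164 + F)*(139 + F) (E(F) = 3 + (F + 139)*(F - 164) = 3 + (139 + F)*(-164 + F) = 3 + (-164 + F)*(139 + F))
32446/(-41 + c(0, -4)*9) + 27228/(1/(5874 + E(-127))) = 32446/(-41 - 7*9) + 27228/(1/(5874 + (-22793 + (-127)² - 25*(-127)))) = 32446/(-41 - 63) + 27228/(1/(5874 + (-22793 + 16129 + 3175))) = 32446/(-104) + 27228/(1/(5874 - 3489)) = 32446*(-1/104) + 27228/(1/2385) = -16223/52 + 27228/(1/2385) = -16223/52 + 27228*2385 = -16223/52 + 64938780 = 3376800337/52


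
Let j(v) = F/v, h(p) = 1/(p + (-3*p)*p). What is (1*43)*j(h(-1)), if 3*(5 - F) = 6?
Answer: -516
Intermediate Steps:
F = 3 (F = 5 - 1/3*6 = 5 - 2 = 3)
h(p) = 1/(p - 3*p**2)
j(v) = 3/v
(1*43)*j(h(-1)) = (1*43)*(3/((-1/(-1*(-1 + 3*(-1)))))) = 43*(3/((-1*(-1)/(-1 - 3)))) = 43*(3/((-1*(-1)/(-4)))) = 43*(3/((-1*(-1)*(-1/4)))) = 43*(3/(-1/4)) = 43*(3*(-4)) = 43*(-12) = -516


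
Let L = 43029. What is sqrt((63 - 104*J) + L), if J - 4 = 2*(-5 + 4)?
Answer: 2*sqrt(10721) ≈ 207.08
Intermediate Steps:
J = 2 (J = 4 + 2*(-5 + 4) = 4 + 2*(-1) = 4 - 2 = 2)
sqrt((63 - 104*J) + L) = sqrt((63 - 104*2) + 43029) = sqrt((63 - 208) + 43029) = sqrt(-145 + 43029) = sqrt(42884) = 2*sqrt(10721)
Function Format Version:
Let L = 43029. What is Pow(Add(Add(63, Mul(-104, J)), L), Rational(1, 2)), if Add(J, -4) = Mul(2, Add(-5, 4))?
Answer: Mul(2, Pow(10721, Rational(1, 2))) ≈ 207.08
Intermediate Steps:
J = 2 (J = Add(4, Mul(2, Add(-5, 4))) = Add(4, Mul(2, -1)) = Add(4, -2) = 2)
Pow(Add(Add(63, Mul(-104, J)), L), Rational(1, 2)) = Pow(Add(Add(63, Mul(-104, 2)), 43029), Rational(1, 2)) = Pow(Add(Add(63, -208), 43029), Rational(1, 2)) = Pow(Add(-145, 43029), Rational(1, 2)) = Pow(42884, Rational(1, 2)) = Mul(2, Pow(10721, Rational(1, 2)))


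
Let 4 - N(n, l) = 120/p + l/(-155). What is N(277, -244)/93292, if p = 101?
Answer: 4844/365121565 ≈ 1.3267e-5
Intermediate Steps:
N(n, l) = 284/101 + l/155 (N(n, l) = 4 - (120/101 + l/(-155)) = 4 - (120*(1/101) + l*(-1/155)) = 4 - (120/101 - l/155) = 4 + (-120/101 + l/155) = 284/101 + l/155)
N(277, -244)/93292 = (284/101 + (1/155)*(-244))/93292 = (284/101 - 244/155)*(1/93292) = (19376/15655)*(1/93292) = 4844/365121565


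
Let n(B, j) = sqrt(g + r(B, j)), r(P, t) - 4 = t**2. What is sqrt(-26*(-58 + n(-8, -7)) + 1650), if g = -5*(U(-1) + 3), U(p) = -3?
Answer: sqrt(3158 - 26*sqrt(53)) ≈ 54.486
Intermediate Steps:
r(P, t) = 4 + t**2
g = 0 (g = -5*(-3 + 3) = -5*0 = 0)
n(B, j) = sqrt(4 + j**2) (n(B, j) = sqrt(0 + (4 + j**2)) = sqrt(4 + j**2))
sqrt(-26*(-58 + n(-8, -7)) + 1650) = sqrt(-26*(-58 + sqrt(4 + (-7)**2)) + 1650) = sqrt(-26*(-58 + sqrt(4 + 49)) + 1650) = sqrt(-26*(-58 + sqrt(53)) + 1650) = sqrt((1508 - 26*sqrt(53)) + 1650) = sqrt(3158 - 26*sqrt(53))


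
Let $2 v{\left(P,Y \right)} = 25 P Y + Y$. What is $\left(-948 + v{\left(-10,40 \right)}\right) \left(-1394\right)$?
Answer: $8263632$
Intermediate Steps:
$v{\left(P,Y \right)} = \frac{Y}{2} + \frac{25 P Y}{2}$ ($v{\left(P,Y \right)} = \frac{25 P Y + Y}{2} = \frac{Y + 25 P Y}{2} = \frac{Y}{2} + \frac{25 P Y}{2}$)
$\left(-948 + v{\left(-10,40 \right)}\right) \left(-1394\right) = \left(-948 + \frac{1}{2} \cdot 40 \left(1 + 25 \left(-10\right)\right)\right) \left(-1394\right) = \left(-948 + \frac{1}{2} \cdot 40 \left(1 - 250\right)\right) \left(-1394\right) = \left(-948 + \frac{1}{2} \cdot 40 \left(-249\right)\right) \left(-1394\right) = \left(-948 - 4980\right) \left(-1394\right) = \left(-5928\right) \left(-1394\right) = 8263632$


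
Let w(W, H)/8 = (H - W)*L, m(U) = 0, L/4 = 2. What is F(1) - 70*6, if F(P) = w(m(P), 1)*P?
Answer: -356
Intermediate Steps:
L = 8 (L = 4*2 = 8)
w(W, H) = -64*W + 64*H (w(W, H) = 8*((H - W)*8) = 8*(-8*W + 8*H) = -64*W + 64*H)
F(P) = 64*P (F(P) = (-64*0 + 64*1)*P = (0 + 64)*P = 64*P)
F(1) - 70*6 = 64*1 - 70*6 = 64 - 420 = -356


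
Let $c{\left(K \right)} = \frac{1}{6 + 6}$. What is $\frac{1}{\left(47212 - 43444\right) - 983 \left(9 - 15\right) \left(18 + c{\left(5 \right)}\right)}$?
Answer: $\frac{2}{220847} \approx 9.056 \cdot 10^{-6}$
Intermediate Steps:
$c{\left(K \right)} = \frac{1}{12}$
$\frac{1}{\left(47212 - 43444\right) - 983 \left(9 - 15\right) \left(18 + c{\left(5 \right)}\right)} = \frac{1}{\left(47212 - 43444\right) - 983 \left(9 - 15\right) \left(18 + \frac{1}{12}\right)} = \frac{1}{\left(47212 - 43444\right) - 983 \left(\left(-6\right) \frac{217}{12}\right)} = \frac{1}{3768 - - \frac{213311}{2}} = \frac{1}{3768 + \frac{213311}{2}} = \frac{1}{\frac{220847}{2}} = \frac{2}{220847}$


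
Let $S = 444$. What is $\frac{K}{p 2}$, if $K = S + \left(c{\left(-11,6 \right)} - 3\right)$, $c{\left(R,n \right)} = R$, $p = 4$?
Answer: $\frac{215}{4} \approx 53.75$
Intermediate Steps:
$K = 430$ ($K = 444 - 14 = 430$)
$\frac{K}{p 2} = \frac{430}{4 \cdot 2} = \frac{430}{8} = 430 \cdot \frac{1}{8} = \frac{215}{4}$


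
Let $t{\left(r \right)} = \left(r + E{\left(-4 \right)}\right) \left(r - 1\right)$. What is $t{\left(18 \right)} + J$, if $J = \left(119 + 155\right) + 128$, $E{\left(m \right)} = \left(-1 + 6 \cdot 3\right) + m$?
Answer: $929$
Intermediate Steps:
$E{\left(m \right)} = 17 + m$ ($E{\left(m \right)} = \left(-1 + 18\right) + m = 17 + m$)
$J = 402$ ($J = 274 + 128 = 402$)
$t{\left(r \right)} = \left(-1 + r\right) \left(13 + r\right)$ ($t{\left(r \right)} = \left(r + \left(17 - 4\right)\right) \left(r - 1\right) = \left(r + 13\right) \left(-1 + r\right) = \left(13 + r\right) \left(-1 + r\right) = \left(-1 + r\right) \left(13 + r\right)$)
$t{\left(18 \right)} + J = \left(-13 + 18^{2} + 12 \cdot 18\right) + 402 = \left(-13 + 324 + 216\right) + 402 = 527 + 402 = 929$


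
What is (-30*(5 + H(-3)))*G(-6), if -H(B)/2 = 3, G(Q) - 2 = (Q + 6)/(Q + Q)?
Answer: 60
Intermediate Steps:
G(Q) = 2 + (6 + Q)/(2*Q) (G(Q) = 2 + (Q + 6)/(Q + Q) = 2 + (6 + Q)/((2*Q)) = 2 + (6 + Q)*(1/(2*Q)) = 2 + (6 + Q)/(2*Q))
H(B) = -6 (H(B) = -2*3 = -6)
(-30*(5 + H(-3)))*G(-6) = (-30*(5 - 6))*(5/2 + 3/(-6)) = (-30*(-1))*(5/2 + 3*(-1/6)) = 30*(5/2 - 1/2) = 30*2 = 60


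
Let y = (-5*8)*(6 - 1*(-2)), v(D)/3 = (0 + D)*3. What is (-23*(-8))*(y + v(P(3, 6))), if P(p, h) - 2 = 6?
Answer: -45632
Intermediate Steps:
P(p, h) = 8 (P(p, h) = 2 + 6 = 8)
v(D) = 9*D (v(D) = 3*((0 + D)*3) = 3*(D*3) = 3*(3*D) = 9*D)
y = -320 (y = -40*(6 + 2) = -40*8 = -320)
(-23*(-8))*(y + v(P(3, 6))) = (-23*(-8))*(-320 + 9*8) = 184*(-320 + 72) = 184*(-248) = -45632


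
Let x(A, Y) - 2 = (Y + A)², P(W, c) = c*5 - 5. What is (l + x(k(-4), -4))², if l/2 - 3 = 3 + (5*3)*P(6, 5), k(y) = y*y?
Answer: 574564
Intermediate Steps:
P(W, c) = -5 + 5*c (P(W, c) = 5*c - 5 = -5 + 5*c)
k(y) = y²
x(A, Y) = 2 + (A + Y)² (x(A, Y) = 2 + (Y + A)² = 2 + (A + Y)²)
l = 612 (l = 6 + 2*(3 + (5*3)*(-5 + 5*5)) = 6 + 2*(3 + 15*(-5 + 25)) = 6 + 2*(3 + 15*20) = 6 + 2*(3 + 300) = 6 + 2*303 = 6 + 606 = 612)
(l + x(k(-4), -4))² = (612 + (2 + ((-4)² - 4)²))² = (612 + (2 + (16 - 4)²))² = (612 + (2 + 12²))² = (612 + (2 + 144))² = (612 + 146)² = 758² = 574564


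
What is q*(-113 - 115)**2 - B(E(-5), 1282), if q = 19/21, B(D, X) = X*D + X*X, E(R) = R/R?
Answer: -11184410/7 ≈ -1.5978e+6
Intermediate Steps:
E(R) = 1
B(D, X) = X**2 + D*X (B(D, X) = D*X + X**2 = X**2 + D*X)
q = 19/21 (q = 19*(1/21) = 19/21 ≈ 0.90476)
q*(-113 - 115)**2 - B(E(-5), 1282) = 19*(-113 - 115)**2/21 - 1282*(1 + 1282) = (19/21)*(-228)**2 - 1282*1283 = (19/21)*51984 - 1*1644806 = 329232/7 - 1644806 = -11184410/7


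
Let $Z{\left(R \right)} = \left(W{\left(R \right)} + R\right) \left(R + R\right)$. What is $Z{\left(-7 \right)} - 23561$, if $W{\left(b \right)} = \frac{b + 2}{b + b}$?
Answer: $-23468$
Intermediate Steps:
$W{\left(b \right)} = \frac{2 + b}{2 b}$
$Z{\left(R \right)} = 2 R \left(R + \frac{2 + R}{2 R}\right)$ ($Z{\left(R \right)} = \left(\frac{2 + R}{2 R} + R\right) \left(R + R\right) = \left(R + \frac{2 + R}{2 R}\right) 2 R = 2 R \left(R + \frac{2 + R}{2 R}\right)$)
$Z{\left(-7 \right)} - 23561 = \left(2 - 7 + 2 \left(-7\right)^{2}\right) - 23561 = \left(2 - 7 + 2 \cdot 49\right) - 23561 = \left(2 - 7 + 98\right) - 23561 = 93 - 23561 = -23468$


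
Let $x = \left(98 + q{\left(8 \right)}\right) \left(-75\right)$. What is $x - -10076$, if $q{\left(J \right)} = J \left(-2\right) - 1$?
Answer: $4001$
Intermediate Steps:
$q{\left(J \right)} = -1 - 2 J$ ($q{\left(J \right)} = - 2 J - 1 = -1 - 2 J$)
$x = -6075$ ($x = \left(98 - 17\right) \left(-75\right) = 81 \left(-75\right) = -6075$)
$x - -10076 = -6075 - -10076 = -6075 + 10076 = 4001$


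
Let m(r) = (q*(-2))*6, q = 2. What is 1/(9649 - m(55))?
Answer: 1/9673 ≈ 0.00010338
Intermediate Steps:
m(r) = -24 (m(r) = (2*(-2))*6 = -4*6 = -24)
1/(9649 - m(55)) = 1/(9649 - 1*(-24)) = 1/(9649 + 24) = 1/9673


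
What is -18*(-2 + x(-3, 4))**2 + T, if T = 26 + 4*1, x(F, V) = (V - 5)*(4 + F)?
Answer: -132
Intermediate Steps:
x(F, V) = (-5 + V)*(4 + F)
T = 30 (T = 26 + 4 = 30)
-18*(-2 + x(-3, 4))**2 + T = -18*(-2 + (-20 - 5*(-3) + 4*4 - 3*4))**2 + 30 = -18*(-2 + (-20 + 15 + 16 - 12))**2 + 30 = -18*(-2 - 1)**2 + 30 = -18*(-3)**2 + 30 = -18*9 + 30 = -162 + 30 = -132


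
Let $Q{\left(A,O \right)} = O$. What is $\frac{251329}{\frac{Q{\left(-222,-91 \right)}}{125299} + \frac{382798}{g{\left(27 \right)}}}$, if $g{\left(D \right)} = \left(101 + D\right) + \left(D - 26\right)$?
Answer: $\frac{312490318143}{3689553451} \approx 84.696$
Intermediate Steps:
$g{\left(D \right)} = 75 + 2 D$ ($g{\left(D \right)} = \left(101 + D\right) + \left(-26 + D\right) = 75 + 2 D$)
$\frac{251329}{\frac{Q{\left(-222,-91 \right)}}{125299} + \frac{382798}{g{\left(27 \right)}}} = \frac{251329}{- \frac{91}{125299} + \frac{382798}{75 + 2 \cdot 27}} = \frac{251329}{\left(-91\right) \frac{1}{125299} + \frac{382798}{75 + 54}} = \frac{251329}{- \frac{91}{125299} + \frac{382798}{129}} = \frac{251329}{\frac{47964194863}{16163571}} = 251329 \cdot \frac{16163571}{47964194863} = \frac{312490318143}{3689553451}$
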